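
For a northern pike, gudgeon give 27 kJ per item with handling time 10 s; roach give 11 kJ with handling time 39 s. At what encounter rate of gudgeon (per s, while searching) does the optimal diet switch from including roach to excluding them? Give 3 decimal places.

0.012 per s

Drop roach once their profitability E₂/h₂ falls below the rate achievable on gudgeon alone: E₂/h₂ = λE₁/(1 + λh₁).
Solve for λ: λE₁h₂ = E₂(1 + λh₁) → λ(E₁h₂ − E₂h₁) = E₂ → λ = E₂/(E₁h₂ − E₂h₁).
λ = 11/(27×39 − 11×10) = 11/943 = 0.01166 per s.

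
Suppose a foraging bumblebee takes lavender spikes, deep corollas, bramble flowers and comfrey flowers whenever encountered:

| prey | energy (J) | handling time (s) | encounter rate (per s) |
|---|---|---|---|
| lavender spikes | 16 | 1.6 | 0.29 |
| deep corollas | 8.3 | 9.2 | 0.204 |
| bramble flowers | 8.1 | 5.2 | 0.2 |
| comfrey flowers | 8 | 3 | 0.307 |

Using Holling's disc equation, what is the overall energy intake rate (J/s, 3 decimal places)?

R = (0.29×16 + 0.204×8.3 + 0.2×8.1 + 0.307×8) / (1 + 0.29×1.6 + 0.204×9.2 + 0.2×5.2 + 0.307×3) = 10.41/5.302 = 1.963 J/s.

1.963 J/s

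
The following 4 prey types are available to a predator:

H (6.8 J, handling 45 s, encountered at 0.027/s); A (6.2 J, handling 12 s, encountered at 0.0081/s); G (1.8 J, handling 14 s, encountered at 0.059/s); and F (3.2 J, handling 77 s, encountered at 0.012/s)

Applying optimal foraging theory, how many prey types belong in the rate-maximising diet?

3

E/h in descending order: A 0.517, H 0.151, G 0.129, F 0.0416 J/s. The optimal diet is the largest prefix of this list for which every included type satisfies E_i/h_i > R on the types above it.
Rate on top 1: 0.04577. H: 0.151 > 0.04577 → include.
Rate on top 2: 0.1011. G: 0.129 > 0.1011 → include.
Rate on top 3: 0.1083. F: 0.0416 < 0.1083 → exclude; stop.
Optimal diet: A, H, G — 3 of 4 types.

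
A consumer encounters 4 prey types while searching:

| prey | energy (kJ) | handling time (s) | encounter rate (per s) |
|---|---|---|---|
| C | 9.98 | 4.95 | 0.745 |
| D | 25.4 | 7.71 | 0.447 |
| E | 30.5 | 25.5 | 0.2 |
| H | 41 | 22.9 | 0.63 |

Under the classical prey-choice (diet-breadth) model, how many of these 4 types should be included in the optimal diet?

Profitabilities (E/h, kJ/s): D 3.29, C 2.02, H 1.79, E 1.2. Add prey in this order while the next type's profitability exceeds the intake rate on those already taken.
Rate on top 1: 2.553. C: 2.02 < 2.553 → exclude; stop.
Optimal diet: D — 1 of 4 types.

1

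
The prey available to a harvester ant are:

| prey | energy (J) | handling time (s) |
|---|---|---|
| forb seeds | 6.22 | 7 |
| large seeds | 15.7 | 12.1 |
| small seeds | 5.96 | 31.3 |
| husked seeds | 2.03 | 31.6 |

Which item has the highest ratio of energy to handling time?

large seeds

In descending order of E/h:
large seeds: 15.7/12.1 = 1.3 J/s
forb seeds: 6.22/7 = 0.889 J/s
small seeds: 5.96/31.3 = 0.19 J/s
husked seeds: 2.03/31.6 = 0.0642 J/s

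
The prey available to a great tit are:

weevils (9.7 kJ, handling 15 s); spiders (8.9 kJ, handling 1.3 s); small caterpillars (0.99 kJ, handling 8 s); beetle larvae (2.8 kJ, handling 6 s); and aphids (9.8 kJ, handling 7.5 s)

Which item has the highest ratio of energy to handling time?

In descending order of E/h:
spiders: 8.9/1.3 = 6.85 kJ/s
aphids: 9.8/7.5 = 1.31 kJ/s
weevils: 9.7/15 = 0.647 kJ/s
beetle larvae: 2.8/6 = 0.467 kJ/s
small caterpillars: 0.99/8 = 0.124 kJ/s

spiders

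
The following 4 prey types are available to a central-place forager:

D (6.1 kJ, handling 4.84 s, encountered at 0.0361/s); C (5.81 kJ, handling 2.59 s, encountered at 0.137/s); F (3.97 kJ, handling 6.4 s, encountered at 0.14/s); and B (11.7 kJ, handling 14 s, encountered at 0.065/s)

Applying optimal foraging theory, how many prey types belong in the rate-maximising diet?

Rank by E/h (kJ/s): C 2.24, D 1.26, B 0.836, F 0.62. Include each in turn until the next type's E/h falls below the running intake rate.
Rate on top 1: 0.5875. D: 1.26 > 0.5875 → include.
Rate on top 2: 0.6644. B: 0.836 > 0.6644 → include.
Rate on top 3: 0.7283. F: 0.62 < 0.7283 → exclude; stop.
Optimal diet: C, D, B — 3 of 4 types.

3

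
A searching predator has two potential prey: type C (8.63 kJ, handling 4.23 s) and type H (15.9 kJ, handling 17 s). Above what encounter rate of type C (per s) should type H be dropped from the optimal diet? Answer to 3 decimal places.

0.200 per s

Drop type H once their profitability E₂/h₂ falls below the rate achievable on type C alone: E₂/h₂ = λE₁/(1 + λh₁).
Solve for λ: λE₁h₂ = E₂(1 + λh₁) → λ(E₁h₂ − E₂h₁) = E₂ → λ = E₂/(E₁h₂ − E₂h₁).
λ = 15.9/(8.63×17 − 15.9×4.23) = 15.9/79.45 = 0.2001 per s.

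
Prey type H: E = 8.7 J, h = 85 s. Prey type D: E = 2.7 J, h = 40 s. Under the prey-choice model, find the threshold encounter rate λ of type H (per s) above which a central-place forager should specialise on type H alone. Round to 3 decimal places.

Drop type D once their profitability E₂/h₂ falls below the rate achievable on type H alone: E₂/h₂ = λE₁/(1 + λh₁).
Solve for λ: λE₁h₂ = E₂(1 + λh₁) → λ(E₁h₂ − E₂h₁) = E₂ → λ = E₂/(E₁h₂ − E₂h₁).
λ = 2.7/(8.7×40 − 2.7×85) = 2.7/118.5 = 0.02278 per s.

0.023 per s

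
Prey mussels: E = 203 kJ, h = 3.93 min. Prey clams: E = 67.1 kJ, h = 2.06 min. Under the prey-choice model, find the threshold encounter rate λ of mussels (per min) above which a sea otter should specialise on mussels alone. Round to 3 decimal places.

The zero-one rule: include clams iff E₂/h₂ > λE₁/(1+λh₁). Equality gives the switch point.
λE₁h₂ = E₂ + λE₂h₁ ⇒ λ = E₂/(E₁h₂ − E₂h₁) = 67.1/(418.2 − 263.7) = 0.4344 per min.

0.434 per min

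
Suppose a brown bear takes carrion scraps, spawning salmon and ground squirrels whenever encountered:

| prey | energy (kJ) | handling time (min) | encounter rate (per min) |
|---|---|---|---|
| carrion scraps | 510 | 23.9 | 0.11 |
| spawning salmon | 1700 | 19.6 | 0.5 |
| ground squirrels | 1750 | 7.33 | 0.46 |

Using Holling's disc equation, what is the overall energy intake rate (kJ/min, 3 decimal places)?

101.846 kJ/min

R = Σλ_iE_i / (1 + Σλ_ih_i)
Numerator: 0.11×510 + 0.5×1700 + 0.46×1750 = 1711
Denominator: 1 + 0.11×23.9 + 0.5×19.6 + 0.46×7.33 = 16.8
R = 1711/16.8 = 101.8 kJ/min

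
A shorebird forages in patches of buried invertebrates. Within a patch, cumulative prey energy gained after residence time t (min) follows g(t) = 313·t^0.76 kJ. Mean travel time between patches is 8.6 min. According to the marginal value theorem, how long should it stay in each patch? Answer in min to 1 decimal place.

Maximise g(t)/(T+t): set derivative to zero → g'(t)(T+t) = g(t).
g'(t) = 0.76·313·t^-0.24. Setting 0.76·313·t^-0.24 = 313·t^0.76/(8.6+t) gives 0.76(8.6+t) = t, so 0.24·t = 0.76×8.6.
t* = 0.76×8.6/0.24 = 27.23 min.

27.2 min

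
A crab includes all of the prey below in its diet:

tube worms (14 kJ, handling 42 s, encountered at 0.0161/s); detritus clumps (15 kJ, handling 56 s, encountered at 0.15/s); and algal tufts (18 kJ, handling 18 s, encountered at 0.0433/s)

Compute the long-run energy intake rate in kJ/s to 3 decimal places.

R = (0.0161×14 + 0.15×15 + 0.0433×18) / (1 + 0.0161×42 + 0.15×56 + 0.0433×18) = 3.255/10.86 = 0.2998 kJ/s.

0.300 kJ/s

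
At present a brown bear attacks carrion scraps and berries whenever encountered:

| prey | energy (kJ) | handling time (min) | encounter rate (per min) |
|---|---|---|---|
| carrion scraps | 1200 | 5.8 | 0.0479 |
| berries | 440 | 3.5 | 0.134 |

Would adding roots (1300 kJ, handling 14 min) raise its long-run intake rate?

Yes

On carrion scraps and berries alone, R = ΣλE/(1+Σλh) = 116.4/1.747 = 66.66 kJ/min.
Profitability of roots: 1300/14 = 92.86 kJ/min.
92.86 > 66.66, so adding roots raises the average — include it.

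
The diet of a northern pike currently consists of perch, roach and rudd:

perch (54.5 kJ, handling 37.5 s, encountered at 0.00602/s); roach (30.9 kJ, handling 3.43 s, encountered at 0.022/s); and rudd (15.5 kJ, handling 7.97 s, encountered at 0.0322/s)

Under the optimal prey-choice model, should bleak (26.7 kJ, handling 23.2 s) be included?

On perch, roach and rudd alone, R = ΣλE/(1+Σλh) = 1.507/1.558 = 0.9674 kJ/s.
bleak: E/h = 26.7/23.2 = 1.151 kJ/s.
1.151 > 0.9674, so adding bleak raises the average — include it.

Yes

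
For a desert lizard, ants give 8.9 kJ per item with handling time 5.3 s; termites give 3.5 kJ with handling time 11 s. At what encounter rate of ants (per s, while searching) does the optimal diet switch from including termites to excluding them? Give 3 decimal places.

Drop termites once their profitability E₂/h₂ falls below the rate achievable on ants alone: E₂/h₂ = λE₁/(1 + λh₁).
Solve for λ: λE₁h₂ = E₂(1 + λh₁) → λ(E₁h₂ − E₂h₁) = E₂ → λ = E₂/(E₁h₂ − E₂h₁).
λ = 3.5/(8.9×11 − 3.5×5.3) = 3.5/79.35 = 0.04411 per s.

0.044 per s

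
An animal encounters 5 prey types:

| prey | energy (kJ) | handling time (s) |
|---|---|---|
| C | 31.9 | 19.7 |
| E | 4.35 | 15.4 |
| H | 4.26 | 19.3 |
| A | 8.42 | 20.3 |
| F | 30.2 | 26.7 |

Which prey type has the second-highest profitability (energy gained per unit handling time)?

F

In descending order of E/h:
C: 31.9/19.7 = 1.62 kJ/s
F: 30.2/26.7 = 1.13 kJ/s
A: 8.42/20.3 = 0.415 kJ/s
E: 4.35/15.4 = 0.282 kJ/s
H: 4.26/19.3 = 0.221 kJ/s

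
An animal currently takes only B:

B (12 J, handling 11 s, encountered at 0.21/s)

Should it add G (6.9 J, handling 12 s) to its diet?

No

Intake rate on the current diet: R = (0.21×12) / (1 + 0.21×11) = 2.52/3.31 = 0.7613 J/s.
G: E/h = 6.9/12 = 0.575 J/s.
Since 0.575 < R, time spent handling G is better spent searching.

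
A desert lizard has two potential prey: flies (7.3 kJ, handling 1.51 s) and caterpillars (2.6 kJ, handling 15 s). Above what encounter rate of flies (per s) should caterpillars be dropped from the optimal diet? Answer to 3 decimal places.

0.025 per s

The zero-one rule: include caterpillars iff E₂/h₂ > λE₁/(1+λh₁). Equality gives the switch point.
λE₁h₂ = E₂ + λE₂h₁ ⇒ λ = E₂/(E₁h₂ − E₂h₁) = 2.6/(109.5 − 3.926) = 0.02463 per s.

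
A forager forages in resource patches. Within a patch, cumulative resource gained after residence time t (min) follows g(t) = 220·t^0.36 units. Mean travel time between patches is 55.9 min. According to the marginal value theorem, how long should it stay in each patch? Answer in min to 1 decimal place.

By the marginal value theorem, leave when the instantaneous gain rate g'(t) equals the habitat-wide average g(t)/(T + t).
g'(t) = 0.36·220·t^-0.64. Setting 0.36·220·t^-0.64 = 220·t^0.36/(55.9+t) gives 0.36(55.9+t) = t, so 0.64·t = 0.36×55.9.
t* = 0.36×55.9/0.64 = 31.44 min.

31.4 min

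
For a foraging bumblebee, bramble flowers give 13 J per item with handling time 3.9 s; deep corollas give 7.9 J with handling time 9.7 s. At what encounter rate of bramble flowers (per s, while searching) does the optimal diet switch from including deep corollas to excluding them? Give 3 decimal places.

0.083 per s

The zero-one rule: include deep corollas iff E₂/h₂ > λE₁/(1+λh₁). Equality gives the switch point.
λE₁h₂ = E₂ + λE₂h₁ ⇒ λ = E₂/(E₁h₂ − E₂h₁) = 7.9/(126.1 − 30.81) = 0.0829 per s.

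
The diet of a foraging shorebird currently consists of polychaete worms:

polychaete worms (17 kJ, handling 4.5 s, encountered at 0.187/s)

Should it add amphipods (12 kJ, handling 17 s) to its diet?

No

Current rate: (0.187×17)/(1 + 0.187×4.5) = 1.726 kJ/s.
amphipods: E/h = 12/17 = 0.7059 kJ/s.
Since 0.7059 < R, time spent handling amphipods is better spent searching.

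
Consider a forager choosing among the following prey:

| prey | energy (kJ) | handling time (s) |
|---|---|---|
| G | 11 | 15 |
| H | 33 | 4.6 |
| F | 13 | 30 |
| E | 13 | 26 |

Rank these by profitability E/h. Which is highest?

H

Profitability E/h (kJ/s): G = 11/15 = 0.733, H = 33/4.6 = 7.17, F = 13/30 = 0.433, E = 13/26 = 0.5.
Ranked: H > G > E > F.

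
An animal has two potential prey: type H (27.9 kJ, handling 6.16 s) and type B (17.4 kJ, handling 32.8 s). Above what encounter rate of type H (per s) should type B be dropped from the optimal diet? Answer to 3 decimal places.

0.022 per s

At the threshold, the rate on type H alone equals the profitability of type B: λ·27.9/(1 + λ·6.16) = 17.4/32.8 = 0.5305.
Rearranging, λ(27.9 − 0.5305×6.16) = 0.5305, so λ = 0.5305/24.63 = 0.02154 per s.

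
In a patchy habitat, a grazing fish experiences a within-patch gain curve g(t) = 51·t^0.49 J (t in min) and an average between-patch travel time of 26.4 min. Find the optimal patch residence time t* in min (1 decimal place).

25.4 min

Optimal t* satisfies g'(t*) = g(t*)/(T + t*).
g'(t) = 0.49·51·t^-0.51. Setting 0.49·51·t^-0.51 = 51·t^0.49/(26.4+t) gives 0.49(26.4+t) = t, so 0.51·t = 0.49×26.4.
t* = 0.49×26.4/0.51 = 25.36 min.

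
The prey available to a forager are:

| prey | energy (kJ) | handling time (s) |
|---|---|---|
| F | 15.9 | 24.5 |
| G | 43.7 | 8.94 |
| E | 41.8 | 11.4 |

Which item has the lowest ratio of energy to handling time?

Profitability E/h (kJ/s): F = 15.9/24.5 = 0.649, G = 43.7/8.94 = 4.89, E = 41.8/11.4 = 3.67.
Ranked: G > E > F.

F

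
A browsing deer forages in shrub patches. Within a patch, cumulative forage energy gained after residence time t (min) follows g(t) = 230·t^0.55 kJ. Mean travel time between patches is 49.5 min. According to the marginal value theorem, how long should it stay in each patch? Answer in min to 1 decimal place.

Maximise g(t)/(T+t): set derivative to zero → g'(t)(T+t) = g(t).
g'(t) = 0.55·230·t^-0.45. Setting 0.55·230·t^-0.45 = 230·t^0.55/(49.5+t) gives 0.55(49.5+t) = t, so 0.45·t = 0.55×49.5.
t* = 0.55×49.5/0.45 = 60.5 min.

60.5 min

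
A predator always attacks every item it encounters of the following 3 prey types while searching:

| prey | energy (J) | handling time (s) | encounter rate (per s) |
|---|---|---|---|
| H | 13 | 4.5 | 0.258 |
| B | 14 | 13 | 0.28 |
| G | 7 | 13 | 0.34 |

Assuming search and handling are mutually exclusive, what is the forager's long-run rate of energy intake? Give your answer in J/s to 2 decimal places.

R = Σλ_iE_i / (1 + Σλ_ih_i)
Numerator: 0.258×13 + 0.28×14 + 0.34×7 = 9.654
Denominator: 1 + 0.258×4.5 + 0.28×13 + 0.34×13 = 10.22
R = 9.654/10.22 = 0.9445 J/s

0.94 J/s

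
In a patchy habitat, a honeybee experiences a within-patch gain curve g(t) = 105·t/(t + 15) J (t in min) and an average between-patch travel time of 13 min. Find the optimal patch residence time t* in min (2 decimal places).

By the marginal value theorem, leave when the instantaneous gain rate g'(t) equals the habitat-wide average g(t)/(T + t).
g'(t) = 105·15/(t + 15)². Setting 105·15/(t+15)² = 105t/[(t+15)(13+t)] gives 15(13+t) = t(t+15), so t² = 15×13 = 195.
t* = √195 = 13.96 min.

13.96 min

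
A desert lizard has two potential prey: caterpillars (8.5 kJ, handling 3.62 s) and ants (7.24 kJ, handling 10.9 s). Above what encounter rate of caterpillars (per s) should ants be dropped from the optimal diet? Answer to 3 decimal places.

The zero-one rule: include ants iff E₂/h₂ > λE₁/(1+λh₁). Equality gives the switch point.
λE₁h₂ = E₂ + λE₂h₁ ⇒ λ = E₂/(E₁h₂ − E₂h₁) = 7.24/(92.65 − 26.21) = 0.109 per s.

0.109 per s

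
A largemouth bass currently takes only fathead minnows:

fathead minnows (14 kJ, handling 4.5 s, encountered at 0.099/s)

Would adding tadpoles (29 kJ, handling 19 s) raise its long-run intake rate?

Yes

On fathead minnows alone, R = ΣλE/(1+Σλh) = 1.386/1.446 = 0.9588 kJ/s.
Profitability of tadpoles: 29/19 = 1.526 kJ/s.
Since 1.526 > R, including tadpoles increases the long-run rate.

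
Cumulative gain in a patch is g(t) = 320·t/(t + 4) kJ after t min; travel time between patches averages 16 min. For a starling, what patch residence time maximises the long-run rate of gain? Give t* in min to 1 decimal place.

8.0 min

By the marginal value theorem, leave when the instantaneous gain rate g'(t) equals the habitat-wide average g(t)/(T + t).
g'(t) = 320·4/(t + 4)². Setting 320·4/(t+4)² = 320t/[(t+4)(16+t)] gives 4(16+t) = t(t+4), so t² = 4×16 = 64.
t* = √64 = 8 min.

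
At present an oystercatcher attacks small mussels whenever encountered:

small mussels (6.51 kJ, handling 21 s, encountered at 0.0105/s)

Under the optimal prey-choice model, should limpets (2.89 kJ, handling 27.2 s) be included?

On small mussels alone, R = ΣλE/(1+Σλh) = 0.06835/1.22 = 0.05601 kJ/s.
Profitability of limpets: 2.89/27.2 = 0.1063 kJ/s.
Since 0.1063 > R, including limpets increases the long-run rate.

Yes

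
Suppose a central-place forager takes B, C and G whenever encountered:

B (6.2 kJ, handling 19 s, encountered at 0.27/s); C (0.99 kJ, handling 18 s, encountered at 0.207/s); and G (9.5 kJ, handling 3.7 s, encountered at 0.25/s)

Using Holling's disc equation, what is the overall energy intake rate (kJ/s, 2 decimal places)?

0.39 kJ/s

R = (0.27×6.2 + 0.207×0.99 + 0.25×9.5) / (1 + 0.27×19 + 0.207×18 + 0.25×3.7) = 4.254/10.78 = 0.3946 kJ/s.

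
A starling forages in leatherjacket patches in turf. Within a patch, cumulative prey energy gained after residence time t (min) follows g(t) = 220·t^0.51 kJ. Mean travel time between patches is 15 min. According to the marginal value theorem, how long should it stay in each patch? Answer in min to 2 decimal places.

Maximise g(t)/(T+t): set derivative to zero → g'(t)(T+t) = g(t).
g'(t) = 0.51·220·t^-0.49. Setting 0.51·220·t^-0.49 = 220·t^0.51/(15+t) gives 0.51(15+t) = t, so 0.49·t = 0.51×15.
t* = 0.51×15/0.49 = 15.61 min.

15.61 min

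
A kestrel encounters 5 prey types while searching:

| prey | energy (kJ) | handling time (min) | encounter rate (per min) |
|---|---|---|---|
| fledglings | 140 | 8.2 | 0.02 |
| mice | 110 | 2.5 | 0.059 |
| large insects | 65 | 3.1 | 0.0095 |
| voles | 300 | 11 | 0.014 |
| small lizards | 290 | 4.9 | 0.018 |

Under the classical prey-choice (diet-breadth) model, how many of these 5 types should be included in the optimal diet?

5

Rank by E/h (kJ/min): small lizards 59.2, mice 44, voles 27.3, large insects 21, fledglings 17.1. Include each in turn until the next type's E/h falls below the running intake rate.
Rate on top 1: 4.797. mice: 44 > 4.797 → include.
Rate on top 2: 9.476. voles: 27.3 > 9.476 → include.
Rate on top 3: 11.45. large insects: 21 > 11.45 → include.
Rate on top 4: 11.65. fledglings: 17.1 > 11.65 → include.
Optimal diet: small lizards, mice, voles, large insects, fledglings — 5 of 5 types.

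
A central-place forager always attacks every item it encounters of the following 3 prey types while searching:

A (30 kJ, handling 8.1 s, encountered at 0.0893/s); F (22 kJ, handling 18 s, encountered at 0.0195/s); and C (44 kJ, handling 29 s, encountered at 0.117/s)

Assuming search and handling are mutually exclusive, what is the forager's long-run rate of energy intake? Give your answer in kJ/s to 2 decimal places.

1.51 kJ/s

Energy encountered per unit search time: 0.0893×30 + 0.0195×22 + 0.117×44 = 8.256 kJ/s.
Handling time per unit search time: 0.0893×8.1 + 0.0195×18 + 0.117×29 = 4.467.
Rate = 8.256/(1 + 4.467) = 1.51 kJ/s.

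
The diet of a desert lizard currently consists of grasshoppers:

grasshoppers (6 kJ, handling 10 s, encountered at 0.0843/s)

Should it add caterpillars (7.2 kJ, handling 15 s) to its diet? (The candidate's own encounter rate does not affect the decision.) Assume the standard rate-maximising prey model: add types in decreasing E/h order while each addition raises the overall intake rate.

On grasshoppers alone, R = ΣλE/(1+Σλh) = 0.5058/1.843 = 0.2744 kJ/s.
caterpillars: E/h = 7.2/15 = 0.48 kJ/s.
0.48 > 0.2744, so adding caterpillars raises the average — include it.

Yes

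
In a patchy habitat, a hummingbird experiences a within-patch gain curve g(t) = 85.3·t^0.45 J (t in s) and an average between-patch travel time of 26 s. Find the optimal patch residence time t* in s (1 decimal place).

21.3 s

Maximise g(t)/(T+t): set derivative to zero → g'(t)(T+t) = g(t).
g'(t) = 0.45·85.3·t^-0.55. Setting 0.45·85.3·t^-0.55 = 85.3·t^0.45/(26+t) gives 0.45(26+t) = t, so 0.55·t = 0.45×26.
t* = 0.45×26/0.55 = 21.27 s.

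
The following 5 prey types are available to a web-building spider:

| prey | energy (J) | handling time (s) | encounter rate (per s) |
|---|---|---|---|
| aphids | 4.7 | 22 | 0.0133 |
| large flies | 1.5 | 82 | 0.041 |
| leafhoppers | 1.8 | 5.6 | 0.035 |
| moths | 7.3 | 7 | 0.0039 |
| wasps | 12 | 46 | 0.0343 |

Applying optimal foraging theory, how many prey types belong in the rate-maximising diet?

4

E/h in descending order: moths 1.04, leafhoppers 0.321, wasps 0.261, aphids 0.214, large flies 0.0183 J/s. The optimal diet is the largest prefix of this list for which every included type satisfies E_i/h_i > R on the types above it.
Rate on top 1: 0.02771. leafhoppers: 0.321 > 0.02771 → include.
Rate on top 2: 0.07477. wasps: 0.261 > 0.07477 → include.
Rate on top 3: 0.1796. aphids: 0.214 > 0.1796 → include.
Rate on top 4: 0.1828. large flies: 0.0183 < 0.1828 → exclude; stop.
Optimal diet: moths, leafhoppers, wasps, aphids — 4 of 5 types.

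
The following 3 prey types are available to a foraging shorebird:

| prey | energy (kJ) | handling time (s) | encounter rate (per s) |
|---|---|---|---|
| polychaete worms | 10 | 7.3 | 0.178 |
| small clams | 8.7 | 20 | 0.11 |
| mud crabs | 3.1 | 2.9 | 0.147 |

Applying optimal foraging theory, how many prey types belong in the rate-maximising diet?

Profitabilities (E/h, kJ/s): polychaete worms 1.37, mud crabs 1.07, small clams 0.435. Add prey in this order while the next type's profitability exceeds the intake rate on those already taken.
Rate on top 1: 0.7741. mud crabs: 1.07 > 0.7741 → include.
Rate on top 2: 0.8202. small clams: 0.435 < 0.8202 → exclude; stop.
Optimal diet: polychaete worms, mud crabs — 2 of 3 types.

2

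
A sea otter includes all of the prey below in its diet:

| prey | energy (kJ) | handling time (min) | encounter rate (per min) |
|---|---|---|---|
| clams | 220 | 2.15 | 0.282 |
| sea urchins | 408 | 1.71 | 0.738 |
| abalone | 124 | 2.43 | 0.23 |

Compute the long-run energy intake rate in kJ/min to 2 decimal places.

Energy encountered per unit search time: 0.282×220 + 0.738×408 + 0.23×124 = 391.7 kJ/min.
Handling time per unit search time: 0.282×2.15 + 0.738×1.71 + 0.23×2.43 = 2.427.
Rate = 391.7/(1 + 2.427) = 114.3 kJ/min.

114.28 kJ/min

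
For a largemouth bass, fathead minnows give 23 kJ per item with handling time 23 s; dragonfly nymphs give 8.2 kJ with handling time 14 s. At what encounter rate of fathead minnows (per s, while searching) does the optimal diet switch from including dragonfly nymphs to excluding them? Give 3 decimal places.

The zero-one rule: include dragonfly nymphs iff E₂/h₂ > λE₁/(1+λh₁). Equality gives the switch point.
λE₁h₂ = E₂ + λE₂h₁ ⇒ λ = E₂/(E₁h₂ − E₂h₁) = 8.2/(322 − 188.6) = 0.06147 per s.

0.061 per s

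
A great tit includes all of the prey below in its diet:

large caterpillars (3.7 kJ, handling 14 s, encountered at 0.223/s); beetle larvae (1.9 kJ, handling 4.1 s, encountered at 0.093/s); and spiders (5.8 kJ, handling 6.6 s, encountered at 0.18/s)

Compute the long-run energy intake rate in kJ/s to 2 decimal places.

Energy encountered per unit search time: 0.223×3.7 + 0.093×1.9 + 0.18×5.8 = 2.046 kJ/s.
Handling time per unit search time: 0.223×14 + 0.093×4.1 + 0.18×6.6 = 4.691.
Rate = 2.046/(1 + 4.691) = 0.3595 kJ/s.

0.36 kJ/s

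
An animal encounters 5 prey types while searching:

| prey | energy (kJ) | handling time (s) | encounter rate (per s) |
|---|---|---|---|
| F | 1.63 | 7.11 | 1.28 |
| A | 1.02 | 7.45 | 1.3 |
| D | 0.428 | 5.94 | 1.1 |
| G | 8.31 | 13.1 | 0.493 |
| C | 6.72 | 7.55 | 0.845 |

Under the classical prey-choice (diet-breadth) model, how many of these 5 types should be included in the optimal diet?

E/h in descending order: C 0.89, G 0.634, F 0.229, A 0.137, D 0.0721 kJ/s. The optimal diet is the largest prefix of this list for which every included type satisfies E_i/h_i > R on the types above it.
Rate on top 1: 0.7695. G: 0.634 < 0.7695 → exclude; stop.
Optimal diet: C — 1 of 5 types.

1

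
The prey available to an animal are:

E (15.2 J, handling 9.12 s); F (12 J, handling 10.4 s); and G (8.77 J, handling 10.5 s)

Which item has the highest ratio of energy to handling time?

E

In descending order of E/h:
E: 15.2/9.12 = 1.67 J/s
F: 12/10.4 = 1.15 J/s
G: 8.77/10.5 = 0.835 J/s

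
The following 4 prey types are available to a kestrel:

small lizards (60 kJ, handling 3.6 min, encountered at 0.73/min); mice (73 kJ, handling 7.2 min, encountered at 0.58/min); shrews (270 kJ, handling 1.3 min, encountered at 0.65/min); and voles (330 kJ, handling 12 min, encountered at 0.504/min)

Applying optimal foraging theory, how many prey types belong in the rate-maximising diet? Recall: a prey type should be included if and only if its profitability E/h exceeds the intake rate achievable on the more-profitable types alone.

Profitabilities (E/h, kJ/min): shrews 208, voles 27.5, small lizards 16.7, mice 10.1. Add prey in this order while the next type's profitability exceeds the intake rate on those already taken.
Rate on top 1: 95.12. voles: 27.5 < 95.12 → exclude; stop.
Optimal diet: shrews — 1 of 4 types.

1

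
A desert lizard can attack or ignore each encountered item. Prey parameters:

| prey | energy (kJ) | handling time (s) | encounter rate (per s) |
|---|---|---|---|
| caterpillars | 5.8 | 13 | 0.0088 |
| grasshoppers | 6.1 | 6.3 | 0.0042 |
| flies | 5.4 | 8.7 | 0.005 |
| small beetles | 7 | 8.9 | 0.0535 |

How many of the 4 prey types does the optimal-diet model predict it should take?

4

E/h in descending order: grasshoppers 0.968, small beetles 0.787, flies 0.621, caterpillars 0.446 kJ/s. The optimal diet is the largest prefix of this list for which every included type satisfies E_i/h_i > R on the types above it.
Rate on top 1: 0.02496. small beetles: 0.787 > 0.02496 → include.
Rate on top 2: 0.2663. flies: 0.621 > 0.2663 → include.
Rate on top 3: 0.2763. caterpillars: 0.446 > 0.2763 → include.
Optimal diet: grasshoppers, small beetles, flies, caterpillars — 4 of 4 types.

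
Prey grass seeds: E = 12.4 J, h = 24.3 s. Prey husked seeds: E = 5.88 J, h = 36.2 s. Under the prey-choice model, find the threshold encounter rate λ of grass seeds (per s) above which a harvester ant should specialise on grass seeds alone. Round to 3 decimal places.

0.019 per s

The zero-one rule: include husked seeds iff E₂/h₂ > λE₁/(1+λh₁). Equality gives the switch point.
λE₁h₂ = E₂ + λE₂h₁ ⇒ λ = E₂/(E₁h₂ − E₂h₁) = 5.88/(448.9 − 142.9) = 0.01922 per s.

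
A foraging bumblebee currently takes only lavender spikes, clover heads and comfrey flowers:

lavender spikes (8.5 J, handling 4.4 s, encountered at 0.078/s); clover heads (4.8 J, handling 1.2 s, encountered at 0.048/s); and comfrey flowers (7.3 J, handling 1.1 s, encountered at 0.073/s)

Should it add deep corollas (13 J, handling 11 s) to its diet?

Yes

On lavender spikes, clover heads and comfrey flowers alone, R = ΣλE/(1+Σλh) = 1.426/1.481 = 0.963 J/s.
deep corollas: E/h = 13/11 = 1.182 J/s.
1.182 > 0.963, so adding deep corollas raises the average — include it.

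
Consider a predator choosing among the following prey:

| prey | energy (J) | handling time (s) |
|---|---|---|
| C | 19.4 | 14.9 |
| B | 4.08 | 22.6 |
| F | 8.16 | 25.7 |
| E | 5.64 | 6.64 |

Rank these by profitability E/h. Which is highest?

C

In descending order of E/h:
C: 19.4/14.9 = 1.3 J/s
E: 5.64/6.64 = 0.849 J/s
F: 8.16/25.7 = 0.318 J/s
B: 4.08/22.6 = 0.181 J/s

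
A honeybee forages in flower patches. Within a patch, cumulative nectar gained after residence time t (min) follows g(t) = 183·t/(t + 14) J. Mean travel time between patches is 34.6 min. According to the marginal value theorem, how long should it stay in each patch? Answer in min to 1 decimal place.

By the marginal value theorem, leave when the instantaneous gain rate g'(t) equals the habitat-wide average g(t)/(T + t).
g'(t) = 183·14/(t + 14)². Setting 183·14/(t+14)² = 183t/[(t+14)(34.6+t)] gives 14(34.6+t) = t(t+14), so t² = 14×34.6 = 484.4.
t* = √484.4 = 22.01 min.

22.0 min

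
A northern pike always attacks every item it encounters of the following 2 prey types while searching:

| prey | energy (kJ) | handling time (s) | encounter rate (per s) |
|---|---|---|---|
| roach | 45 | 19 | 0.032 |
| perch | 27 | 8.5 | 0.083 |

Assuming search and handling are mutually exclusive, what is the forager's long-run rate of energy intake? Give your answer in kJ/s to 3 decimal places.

1.591 kJ/s

R = (0.032×45 + 0.083×27) / (1 + 0.032×19 + 0.083×8.5) = 3.681/2.313 = 1.591 kJ/s.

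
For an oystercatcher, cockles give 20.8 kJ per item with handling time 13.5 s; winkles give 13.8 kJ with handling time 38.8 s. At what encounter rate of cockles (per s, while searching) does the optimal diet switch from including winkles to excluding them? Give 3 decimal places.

Drop winkles once their profitability E₂/h₂ falls below the rate achievable on cockles alone: E₂/h₂ = λE₁/(1 + λh₁).
Solve for λ: λE₁h₂ = E₂(1 + λh₁) → λ(E₁h₂ − E₂h₁) = E₂ → λ = E₂/(E₁h₂ − E₂h₁).
λ = 13.8/(20.8×38.8 − 13.8×13.5) = 13.8/620.7 = 0.02223 per s.

0.022 per s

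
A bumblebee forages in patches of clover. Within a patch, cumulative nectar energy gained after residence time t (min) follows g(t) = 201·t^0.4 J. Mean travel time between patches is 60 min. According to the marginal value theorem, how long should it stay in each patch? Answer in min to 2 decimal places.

Optimal t* satisfies g'(t*) = g(t*)/(T + t*).
g'(t) = 0.4·201·t^-0.6. Setting 0.4·201·t^-0.6 = 201·t^0.4/(60+t) gives 0.4(60+t) = t, so 0.60·t = 0.4×60.
t* = 0.4×60/0.60 = 40 min.

40.00 min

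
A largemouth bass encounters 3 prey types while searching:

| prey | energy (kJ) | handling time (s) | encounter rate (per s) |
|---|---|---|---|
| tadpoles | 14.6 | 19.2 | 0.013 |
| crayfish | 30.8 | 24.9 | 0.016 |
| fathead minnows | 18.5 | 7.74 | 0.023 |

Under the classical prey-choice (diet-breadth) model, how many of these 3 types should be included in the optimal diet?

Rank by E/h (kJ/s): fathead minnows 2.39, crayfish 1.24, tadpoles 0.76. Include each in turn until the next type's E/h falls below the running intake rate.
Rate on top 1: 0.3612. crayfish: 1.24 > 0.3612 → include.
Rate on top 2: 0.5825. tadpoles: 0.76 > 0.5825 → include.
Optimal diet: fathead minnows, crayfish, tadpoles — 3 of 3 types.

3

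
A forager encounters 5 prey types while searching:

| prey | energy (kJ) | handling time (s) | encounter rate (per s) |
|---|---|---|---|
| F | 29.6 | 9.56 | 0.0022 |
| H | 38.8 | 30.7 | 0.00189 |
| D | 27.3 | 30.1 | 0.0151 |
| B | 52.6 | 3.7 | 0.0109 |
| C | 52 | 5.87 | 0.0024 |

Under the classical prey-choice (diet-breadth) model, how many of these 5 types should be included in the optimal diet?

Rank by E/h (kJ/s): B 14.2, C 8.86, F 3.1, H 1.26, D 0.907. Include each in turn until the next type's E/h falls below the running intake rate.
Rate on top 1: 0.5511. C: 8.86 > 0.5511 → include.
Rate on top 2: 0.6621. F: 3.1 > 0.6621 → include.
Rate on top 3: 0.7097. H: 1.26 > 0.7097 → include.
Rate on top 4: 0.7381. D: 0.907 > 0.7381 → include.
Optimal diet: B, C, F, H, D — 5 of 5 types.

5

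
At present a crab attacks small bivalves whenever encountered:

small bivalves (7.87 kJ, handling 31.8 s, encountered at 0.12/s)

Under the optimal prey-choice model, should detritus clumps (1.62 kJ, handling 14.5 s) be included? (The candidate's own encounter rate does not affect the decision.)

No

On small bivalves alone, R = ΣλE/(1+Σλh) = 0.9444/4.816 = 0.1961 kJ/s.
detritus clumps: E/h = 1.62/14.5 = 0.1117 kJ/s.
Since 0.1117 < R, time spent handling detritus clumps is better spent searching.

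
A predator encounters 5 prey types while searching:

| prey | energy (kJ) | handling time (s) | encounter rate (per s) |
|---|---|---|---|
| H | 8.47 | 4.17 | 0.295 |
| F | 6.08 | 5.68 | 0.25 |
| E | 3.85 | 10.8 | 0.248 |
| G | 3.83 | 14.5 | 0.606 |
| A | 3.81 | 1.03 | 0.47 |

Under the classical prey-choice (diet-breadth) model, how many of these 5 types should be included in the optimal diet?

2

Rank by E/h (kJ/s): A 3.7, H 2.03, F 1.07, E 0.356, G 0.264. Include each in turn until the next type's E/h falls below the running intake rate.
Rate on top 1: 1.207. H: 2.03 > 1.207 → include.
Rate on top 2: 1.58. F: 1.07 < 1.58 → exclude; stop.
Optimal diet: A, H — 2 of 5 types.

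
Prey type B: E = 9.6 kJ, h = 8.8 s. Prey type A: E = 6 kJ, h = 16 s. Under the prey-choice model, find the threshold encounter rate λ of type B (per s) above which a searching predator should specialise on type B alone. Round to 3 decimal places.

Drop type A once their profitability E₂/h₂ falls below the rate achievable on type B alone: E₂/h₂ = λE₁/(1 + λh₁).
Solve for λ: λE₁h₂ = E₂(1 + λh₁) → λ(E₁h₂ − E₂h₁) = E₂ → λ = E₂/(E₁h₂ − E₂h₁).
λ = 6/(9.6×16 − 6×8.8) = 6/100.8 = 0.05952 per s.

0.060 per s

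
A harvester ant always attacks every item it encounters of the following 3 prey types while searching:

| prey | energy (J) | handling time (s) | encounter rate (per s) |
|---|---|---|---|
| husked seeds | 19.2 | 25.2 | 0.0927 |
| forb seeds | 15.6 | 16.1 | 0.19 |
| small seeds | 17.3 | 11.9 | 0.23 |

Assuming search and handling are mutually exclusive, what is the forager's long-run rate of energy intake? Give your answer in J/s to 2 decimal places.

0.96 J/s

Energy encountered per unit search time: 0.0927×19.2 + 0.19×15.6 + 0.23×17.3 = 8.723 J/s.
Handling time per unit search time: 0.0927×25.2 + 0.19×16.1 + 0.23×11.9 = 8.132.
Rate = 8.723/(1 + 8.132) = 0.9552 J/s.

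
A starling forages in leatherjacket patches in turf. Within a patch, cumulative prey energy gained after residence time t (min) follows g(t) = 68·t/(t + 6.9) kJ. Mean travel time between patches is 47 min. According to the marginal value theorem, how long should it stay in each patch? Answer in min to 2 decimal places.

18.01 min

Maximise g(t)/(T+t): set derivative to zero → g'(t)(T+t) = g(t).
g'(t) = 68·6.9/(t + 6.9)². Setting 68·6.9/(t+6.9)² = 68t/[(t+6.9)(47+t)] gives 6.9(47+t) = t(t+6.9), so t² = 6.9×47 = 324.3.
t* = √324.3 = 18.01 min.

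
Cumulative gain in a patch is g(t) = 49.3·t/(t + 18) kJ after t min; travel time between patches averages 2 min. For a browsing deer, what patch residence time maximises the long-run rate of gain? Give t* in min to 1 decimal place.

Optimal t* satisfies g'(t*) = g(t*)/(T + t*).
g'(t) = 49.3·18/(t + 18)². Setting 49.3·18/(t+18)² = 49.3t/[(t+18)(2+t)] gives 18(2+t) = t(t+18), so t² = 18×2 = 36.
t* = √36 = 6 min.

6.0 min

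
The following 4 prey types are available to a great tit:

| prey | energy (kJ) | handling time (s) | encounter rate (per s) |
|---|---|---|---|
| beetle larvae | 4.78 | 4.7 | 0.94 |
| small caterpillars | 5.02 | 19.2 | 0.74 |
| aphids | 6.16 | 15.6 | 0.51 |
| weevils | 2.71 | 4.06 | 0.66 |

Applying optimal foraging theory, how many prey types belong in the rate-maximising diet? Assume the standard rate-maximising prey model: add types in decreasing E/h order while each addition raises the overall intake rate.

E/h in descending order: beetle larvae 1.02, weevils 0.667, aphids 0.395, small caterpillars 0.261 kJ/s. The optimal diet is the largest prefix of this list for which every included type satisfies E_i/h_i > R on the types above it.
Rate on top 1: 0.8293. weevils: 0.667 < 0.8293 → exclude; stop.
Optimal diet: beetle larvae — 1 of 4 types.

1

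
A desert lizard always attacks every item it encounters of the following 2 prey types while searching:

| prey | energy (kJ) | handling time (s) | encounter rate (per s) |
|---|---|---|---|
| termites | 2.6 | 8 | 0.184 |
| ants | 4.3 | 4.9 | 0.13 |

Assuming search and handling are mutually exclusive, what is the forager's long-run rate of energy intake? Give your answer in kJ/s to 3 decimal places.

0.334 kJ/s

Energy encountered per unit search time: 0.184×2.6 + 0.13×4.3 = 1.037 kJ/s.
Handling time per unit search time: 0.184×8 + 0.13×4.9 = 2.109.
Rate = 1.037/(1 + 2.109) = 0.3337 kJ/s.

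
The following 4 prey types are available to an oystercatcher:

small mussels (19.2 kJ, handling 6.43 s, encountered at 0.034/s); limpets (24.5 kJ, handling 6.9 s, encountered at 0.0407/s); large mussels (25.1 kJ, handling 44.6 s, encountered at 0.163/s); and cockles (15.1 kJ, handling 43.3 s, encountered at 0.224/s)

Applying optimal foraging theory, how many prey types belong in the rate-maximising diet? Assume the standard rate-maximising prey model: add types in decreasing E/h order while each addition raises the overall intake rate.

2

Profitabilities (E/h, kJ/s): limpets 3.55, small mussels 2.99, large mussels 0.563, cockles 0.349. Add prey in this order while the next type's profitability exceeds the intake rate on those already taken.
Rate on top 1: 0.7785. small mussels: 2.99 > 0.7785 → include.
Rate on top 2: 1.1. large mussels: 0.563 < 1.1 → exclude; stop.
Optimal diet: limpets, small mussels — 2 of 4 types.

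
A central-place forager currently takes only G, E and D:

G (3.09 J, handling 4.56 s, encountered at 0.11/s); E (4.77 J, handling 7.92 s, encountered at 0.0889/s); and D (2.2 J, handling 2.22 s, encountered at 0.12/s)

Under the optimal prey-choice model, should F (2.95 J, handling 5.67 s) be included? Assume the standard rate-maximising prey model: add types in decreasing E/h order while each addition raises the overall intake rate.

Intake rate on the current diet: R = (0.11×3.09 + 0.0889×4.77 + 0.12×2.2) / (1 + 0.11×4.56 + 0.0889×7.92 + 0.12×2.22) = 1.028/2.472 = 0.4158 J/s.
F: E/h = 2.95/5.67 = 0.5203 J/s.
Since 0.5203 > R, including F increases the long-run rate.

Yes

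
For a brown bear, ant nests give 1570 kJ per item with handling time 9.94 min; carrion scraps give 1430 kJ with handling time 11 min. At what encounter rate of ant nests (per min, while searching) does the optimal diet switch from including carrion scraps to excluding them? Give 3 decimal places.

0.468 per min

At the threshold, the rate on ant nests alone equals the profitability of carrion scraps: λ·1570/(1 + λ·9.94) = 1430/11 = 130.
Rearranging, λ(1570 − 130×9.94) = 130, so λ = 130/277.8 = 0.468 per min.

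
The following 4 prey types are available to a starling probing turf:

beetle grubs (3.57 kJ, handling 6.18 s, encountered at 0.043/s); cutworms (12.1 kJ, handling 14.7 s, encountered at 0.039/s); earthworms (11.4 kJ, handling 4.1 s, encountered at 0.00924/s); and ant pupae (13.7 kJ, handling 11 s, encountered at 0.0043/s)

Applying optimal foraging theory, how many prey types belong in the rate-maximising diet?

Profitabilities (E/h, kJ/s): earthworms 2.78, ant pupae 1.25, cutworms 0.823, beetle grubs 0.578. Add prey in this order while the next type's profitability exceeds the intake rate on those already taken.
Rate on top 1: 0.1015. ant pupae: 1.25 > 0.1015 → include.
Rate on top 2: 0.1514. cutworms: 0.823 > 0.1514 → include.
Rate on top 3: 0.3836. beetle grubs: 0.578 > 0.3836 → include.
Optimal diet: earthworms, ant pupae, cutworms, beetle grubs — 4 of 4 types.

4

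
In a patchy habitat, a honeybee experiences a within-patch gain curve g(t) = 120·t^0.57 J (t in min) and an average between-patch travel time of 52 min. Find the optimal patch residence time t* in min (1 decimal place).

By the marginal value theorem, leave when the instantaneous gain rate g'(t) equals the habitat-wide average g(t)/(T + t).
g'(t) = 0.57·120·t^-0.43. Setting 0.57·120·t^-0.43 = 120·t^0.57/(52+t) gives 0.57(52+t) = t, so 0.43·t = 0.57×52.
t* = 0.57×52/0.43 = 68.93 min.

68.9 min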